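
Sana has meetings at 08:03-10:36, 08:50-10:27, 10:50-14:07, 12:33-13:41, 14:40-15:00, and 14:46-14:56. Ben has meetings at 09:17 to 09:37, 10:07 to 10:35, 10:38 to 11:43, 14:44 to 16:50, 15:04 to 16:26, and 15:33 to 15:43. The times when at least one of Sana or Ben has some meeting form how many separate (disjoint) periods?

3

A, merged: 08:03–10:36, 10:50–14:07, 14:40–15:00.
B, merged: 09:17–09:37, 10:07–10:35, 10:38–11:43, 14:44–16:50.
A ∪ B = 08:03–10:36, 10:38–14:07, 14:40–16:50.
That is 3 disjoint pieces.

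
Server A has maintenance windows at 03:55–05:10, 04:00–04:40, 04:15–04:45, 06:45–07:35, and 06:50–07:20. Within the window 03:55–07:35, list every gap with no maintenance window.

05:10-06:45

Covered (merged): 03:55-05:10, 06:45-07:35.
Uncovered inside 03:55-07:35: 05:10-06:45.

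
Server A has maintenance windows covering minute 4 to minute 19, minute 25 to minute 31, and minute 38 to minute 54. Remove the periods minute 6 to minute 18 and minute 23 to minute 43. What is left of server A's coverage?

minute 4 to minute 19 \ B = minute 4 to minute 6, minute 18 to minute 19.
minute 25 to minute 31: entirely removed.
minute 38 to minute 54 \ B = minute 43 to minute 54.

minute 4 to minute 6, minute 18 to minute 19, minute 43 to minute 54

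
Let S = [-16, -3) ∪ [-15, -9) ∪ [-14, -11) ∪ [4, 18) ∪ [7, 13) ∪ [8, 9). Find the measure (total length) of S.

Merged: [-16, -3), [4, 18).
Lengths: 13 + 14 = 27.

27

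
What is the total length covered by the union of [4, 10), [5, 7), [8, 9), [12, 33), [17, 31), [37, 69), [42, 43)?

Merged: [4, 10), [12, 33), [37, 69).
Lengths: 6 + 21 + 32 = 59.

59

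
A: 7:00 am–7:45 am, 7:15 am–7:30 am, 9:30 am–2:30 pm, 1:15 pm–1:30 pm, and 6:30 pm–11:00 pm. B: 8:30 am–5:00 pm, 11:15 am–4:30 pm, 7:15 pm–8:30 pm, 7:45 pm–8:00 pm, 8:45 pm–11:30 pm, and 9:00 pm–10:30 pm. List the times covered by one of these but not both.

7:00 am–7:45 am, 8:30 am–9:30 am, 2:30 pm–5:00 pm, 6:30 pm–7:15 pm, 8:30 pm–8:45 pm, 11:00 pm–11:30 pm

Merge the first list: 7:00 am–7:45 am, 9:30 am–2:30 pm, 6:30 pm–11:00 pm.
Merge the second list: 8:30 am–5:00 pm, 7:15 pm–8:30 pm, 8:45 pm–11:30 pm.
A \ B = 7:00 am–7:45 am, 6:30 pm–7:15 pm, 8:30 pm–8:45 pm.
B \ A = 8:30 am–9:30 am, 2:30 pm–5:00 pm, 11:00 pm–11:30 pm.
Union of the two gives the symmetric difference.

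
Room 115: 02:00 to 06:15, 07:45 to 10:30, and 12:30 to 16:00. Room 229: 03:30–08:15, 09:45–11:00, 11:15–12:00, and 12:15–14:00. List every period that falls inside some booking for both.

02:00–06:15 meets the second set on 03:30–06:15.
07:45–10:30 meets the second set on 07:45–08:15, 09:45–10:30.
12:30–16:00 meets the second set on 12:30–14:00.

03:30–06:15, 07:45–08:15, 09:45–10:30, 12:30–14:00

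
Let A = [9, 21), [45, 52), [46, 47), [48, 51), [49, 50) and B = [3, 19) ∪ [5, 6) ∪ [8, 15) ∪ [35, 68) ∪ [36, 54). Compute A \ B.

Merge the first list: [9, 21), [45, 52).
Merge the second list: [3, 19), [35, 68).
[9, 21) with B removed leaves [19, 21).
[45, 52) lies entirely inside B → drops out.

[19, 21)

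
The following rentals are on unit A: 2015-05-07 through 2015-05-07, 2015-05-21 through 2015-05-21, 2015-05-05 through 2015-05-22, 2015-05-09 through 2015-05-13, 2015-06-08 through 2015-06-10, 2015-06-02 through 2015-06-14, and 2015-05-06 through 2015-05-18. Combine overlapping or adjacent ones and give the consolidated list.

2015-05-05 through 2015-05-22, 2015-06-02 through 2015-06-14

Sort by start: 2015-05-05 through 2015-05-22, 2015-05-06 through 2015-05-18, 2015-05-07 through 2015-05-07, 2015-05-09 through 2015-05-13, 2015-05-21 through 2015-05-21, 2015-06-02 through 2015-06-14, 2015-06-08 through 2015-06-10.
2015-05-06 through 2015-05-18 overlaps/touches 2015-05-05 through 2015-05-22 → extend to 2015-05-05 through 2015-05-22.
2015-05-07 through 2015-05-07 overlaps/touches 2015-05-05 through 2015-05-22 → extend to 2015-05-05 through 2015-05-22.
2015-05-09 through 2015-05-13 overlaps/touches 2015-05-05 through 2015-05-22 → extend to 2015-05-05 through 2015-05-22.
2015-05-21 through 2015-05-21 overlaps/touches 2015-05-05 through 2015-05-22 → extend to 2015-05-05 through 2015-05-22.
2015-06-02 through 2015-06-14 is disjoint → start new block.
2015-06-08 through 2015-06-10 overlaps/touches 2015-06-02 through 2015-06-14 → extend to 2015-06-02 through 2015-06-14.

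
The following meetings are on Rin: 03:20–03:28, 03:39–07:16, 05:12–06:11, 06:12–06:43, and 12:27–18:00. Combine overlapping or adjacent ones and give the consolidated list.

03:20–03:28, 03:39–07:16, 12:27–18:00

03:39–07:16 is disjoint → start new block.
05:12–06:11 overlaps/touches 03:39–07:16 → extend to 03:39–07:16.
06:12–06:43 overlaps/touches 03:39–07:16 → extend to 03:39–07:16.
12:27–18:00 is disjoint → start new block.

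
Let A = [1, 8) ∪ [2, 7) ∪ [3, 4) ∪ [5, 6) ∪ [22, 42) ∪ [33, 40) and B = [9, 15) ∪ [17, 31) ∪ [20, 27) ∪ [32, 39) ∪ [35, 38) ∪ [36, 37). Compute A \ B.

First set merges to [1, 8), [22, 42).
Second set merges to [9, 15), [17, 31), [32, 39).
[1, 8): nothing removed.
[22, 42) \ B = [31, 32), [39, 42).

[1, 8) ∪ [31, 32) ∪ [39, 42)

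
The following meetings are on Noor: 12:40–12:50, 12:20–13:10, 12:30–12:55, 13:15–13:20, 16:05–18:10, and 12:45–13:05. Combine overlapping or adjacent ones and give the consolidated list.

12:20–13:10, 13:15–13:20, 16:05–18:10

Sort by start: 12:20–13:10, 12:30–12:55, 12:40–12:50, 12:45–13:05, 13:15–13:20, 16:05–18:10.
12:30–12:55 overlaps/touches 12:20–13:10 → extend to 12:20–13:10.
12:40–12:50 overlaps/touches 12:20–13:10 → extend to 12:20–13:10.
12:45–13:05 overlaps/touches 12:20–13:10 → extend to 12:20–13:10.
13:15–13:20 is disjoint → start new block.
16:05–18:10 is disjoint → start new block.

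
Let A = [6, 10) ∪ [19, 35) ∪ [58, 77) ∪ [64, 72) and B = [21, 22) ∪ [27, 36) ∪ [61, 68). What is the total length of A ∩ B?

First set merges to [6, 10), [19, 35), [58, 77).
A ∩ B = [21, 22), [27, 35), [61, 68).
Total: 1 + 8 + 7 = 16.

16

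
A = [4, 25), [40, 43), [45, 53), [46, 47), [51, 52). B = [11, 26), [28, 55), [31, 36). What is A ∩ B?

A, merged: [4, 25), [40, 43), [45, 53).
B, merged: [11, 26), [28, 55).
[4, 25) meets the second set on [11, 25).
[40, 43) meets the second set on [40, 43).
[45, 53) meets the second set on [45, 53).

[11, 25) ∪ [40, 43) ∪ [45, 53)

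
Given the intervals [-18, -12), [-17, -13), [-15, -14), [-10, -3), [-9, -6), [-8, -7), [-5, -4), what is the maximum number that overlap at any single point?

3

Sweep endpoints in order; track running count of active intervals.
Peak of 3 reached at -15.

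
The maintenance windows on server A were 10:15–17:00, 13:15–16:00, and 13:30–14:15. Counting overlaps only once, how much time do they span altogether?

Merged: 10:15–17:00.
Length: 6 h 45 min.

6 h 45 min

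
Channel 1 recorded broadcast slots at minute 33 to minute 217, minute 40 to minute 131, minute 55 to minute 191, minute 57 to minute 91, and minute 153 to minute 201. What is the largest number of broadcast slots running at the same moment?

4

Sweep endpoints in order; track running count of active intervals.
Peak of 4 reached at minute 57.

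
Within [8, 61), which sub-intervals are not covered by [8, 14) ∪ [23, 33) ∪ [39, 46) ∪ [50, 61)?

[14, 23) ∪ [33, 39) ∪ [46, 50)

Covered (merged): [8, 14), [23, 33), [39, 46), [50, 61).
Uncovered inside [8, 61): [14, 23), [33, 39), [46, 50).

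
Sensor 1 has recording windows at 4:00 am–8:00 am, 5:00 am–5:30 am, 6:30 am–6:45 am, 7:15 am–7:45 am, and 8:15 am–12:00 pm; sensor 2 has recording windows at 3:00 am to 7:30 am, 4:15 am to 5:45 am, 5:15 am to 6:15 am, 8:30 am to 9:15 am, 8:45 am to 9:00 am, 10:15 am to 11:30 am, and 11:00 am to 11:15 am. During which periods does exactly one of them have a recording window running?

3:00 am–4:00 am, 7:30 am–8:00 am, 8:15 am–8:30 am, 9:15 am–10:15 am, 11:30 am–12:00 pm

Merge the first list: 4:00 am–8:00 am, 8:15 am–12:00 pm.
Merge the second list: 3:00 am–7:30 am, 8:30 am–9:15 am, 10:15 am–11:30 am.
Only in the first: 7:30 am–8:00 am, 8:15 am–8:30 am, 9:15 am–10:15 am, 11:30 am–12:00 pm.
Only in the second: 3:00 am–4:00 am.
Together these are the periods covered by exactly one.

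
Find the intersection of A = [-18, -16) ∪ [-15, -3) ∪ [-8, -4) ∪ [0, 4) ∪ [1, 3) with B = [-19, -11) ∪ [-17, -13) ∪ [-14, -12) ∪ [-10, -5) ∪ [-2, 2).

First set merges to [-18, -16), [-15, -3), [0, 4).
Second set merges to [-19, -11), [-10, -5), [-2, 2).
[-18, -16) meets the second set on [-18, -16).
[-15, -3) meets the second set on [-15, -11), [-10, -5).
[0, 4) meets the second set on [0, 2).

[-18, -16) ∪ [-15, -11) ∪ [-10, -5) ∪ [0, 2)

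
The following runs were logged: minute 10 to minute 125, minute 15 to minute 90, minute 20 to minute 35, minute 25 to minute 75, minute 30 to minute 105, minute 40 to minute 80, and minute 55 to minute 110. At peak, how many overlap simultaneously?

Walk the sorted start/end points keeping a running depth.
The depth first hits 6 at minute 55.

6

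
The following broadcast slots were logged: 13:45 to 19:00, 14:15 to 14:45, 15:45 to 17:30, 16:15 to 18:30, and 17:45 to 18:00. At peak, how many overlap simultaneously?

Walk the sorted start/end points keeping a running depth.
The depth first hits 3 at 16:15.

3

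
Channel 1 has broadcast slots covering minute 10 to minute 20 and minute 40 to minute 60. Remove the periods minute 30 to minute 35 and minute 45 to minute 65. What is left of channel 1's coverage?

minute 10 to minute 20: nothing removed.
minute 40 to minute 60 \ B = minute 40 to minute 45.

minute 10 to minute 20, minute 40 to minute 45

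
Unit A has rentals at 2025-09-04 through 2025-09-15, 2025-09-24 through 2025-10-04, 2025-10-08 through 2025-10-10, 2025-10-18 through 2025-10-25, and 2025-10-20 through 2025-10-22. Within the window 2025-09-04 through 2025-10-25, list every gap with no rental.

2025-09-16 through 2025-09-23, 2025-10-05 through 2025-10-07, 2025-10-11 through 2025-10-17

Covered (merged): 2025-09-04 through 2025-09-15, 2025-09-24 through 2025-10-04, 2025-10-08 through 2025-10-10, 2025-10-18 through 2025-10-25.
Complement within 2025-09-04 through 2025-10-25: 2025-09-16 through 2025-09-23, 2025-10-05 through 2025-10-07, 2025-10-11 through 2025-10-17.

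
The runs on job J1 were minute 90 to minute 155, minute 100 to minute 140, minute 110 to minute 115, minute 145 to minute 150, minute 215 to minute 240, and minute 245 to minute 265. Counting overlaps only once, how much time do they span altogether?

Merged: minute 90 to minute 155, minute 215 to minute 240, minute 245 to minute 265.
Lengths: 65 minutes + 25 minutes + 20 minutes = 110 minutes.

110 minutes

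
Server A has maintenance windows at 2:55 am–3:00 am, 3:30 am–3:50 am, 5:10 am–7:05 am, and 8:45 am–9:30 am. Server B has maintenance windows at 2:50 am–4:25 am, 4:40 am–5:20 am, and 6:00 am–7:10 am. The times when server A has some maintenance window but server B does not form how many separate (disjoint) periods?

A \ B = 5:20 am–6:00 am, 8:45 am–9:30 am.
That is 2 disjoint pieces.

2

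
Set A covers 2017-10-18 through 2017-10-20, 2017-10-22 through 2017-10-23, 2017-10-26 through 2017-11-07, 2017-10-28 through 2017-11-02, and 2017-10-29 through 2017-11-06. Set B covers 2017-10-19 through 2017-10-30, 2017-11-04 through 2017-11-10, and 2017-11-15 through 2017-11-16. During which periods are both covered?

2017-10-19 through 2017-10-20, 2017-10-22 through 2017-10-23, 2017-10-26 through 2017-10-30, 2017-11-04 through 2017-11-07

A, merged: 2017-10-18 through 2017-10-20, 2017-10-22 through 2017-10-23, 2017-10-26 through 2017-11-07.
2017-10-18 through 2017-10-20 meets the second set on 2017-10-19 through 2017-10-20.
2017-10-22 through 2017-10-23 meets the second set on 2017-10-22 through 2017-10-23.
2017-10-26 through 2017-11-07 meets the second set on 2017-10-26 through 2017-10-30, 2017-11-04 through 2017-11-07.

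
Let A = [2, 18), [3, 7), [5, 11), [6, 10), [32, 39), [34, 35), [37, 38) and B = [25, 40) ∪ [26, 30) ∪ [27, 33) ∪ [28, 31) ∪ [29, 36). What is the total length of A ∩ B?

7

Merge the first list: [2, 18), [32, 39).
Merge the second list: [25, 40).
A ∩ B = [32, 39).
Total: 7.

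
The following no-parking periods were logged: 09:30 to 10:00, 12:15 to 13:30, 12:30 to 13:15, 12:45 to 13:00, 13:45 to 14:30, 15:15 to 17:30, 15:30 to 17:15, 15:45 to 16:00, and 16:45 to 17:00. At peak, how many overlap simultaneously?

Sweep endpoints in order; track running count of active intervals.
Peak of 3 reached at 12:45.

3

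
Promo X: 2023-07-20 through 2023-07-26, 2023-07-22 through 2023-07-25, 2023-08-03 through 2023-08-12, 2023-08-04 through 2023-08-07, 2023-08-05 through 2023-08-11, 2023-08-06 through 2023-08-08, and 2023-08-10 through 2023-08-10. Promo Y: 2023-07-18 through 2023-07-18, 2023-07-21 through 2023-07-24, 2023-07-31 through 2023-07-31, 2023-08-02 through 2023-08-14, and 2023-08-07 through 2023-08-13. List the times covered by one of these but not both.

A, merged: 2023-07-20 through 2023-07-26, 2023-08-03 through 2023-08-12.
B, merged: 2023-07-18 through 2023-07-18, 2023-07-21 through 2023-07-24, 2023-07-31 through 2023-07-31, 2023-08-02 through 2023-08-14.
A \ B = 2023-07-20 through 2023-07-20, 2023-07-25 through 2023-07-26.
B \ A = 2023-07-18 through 2023-07-18, 2023-07-31 through 2023-07-31, 2023-08-02 through 2023-08-02, 2023-08-13 through 2023-08-14.
Union of the two gives the symmetric difference.

2023-07-18 through 2023-07-18, 2023-07-20 through 2023-07-20, 2023-07-25 through 2023-07-26, 2023-07-31 through 2023-07-31, 2023-08-02 through 2023-08-02, 2023-08-13 through 2023-08-14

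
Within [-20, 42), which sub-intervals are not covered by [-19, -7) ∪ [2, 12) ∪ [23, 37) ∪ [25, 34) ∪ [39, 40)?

[-20, -19) ∪ [-7, 2) ∪ [12, 23) ∪ [37, 39) ∪ [40, 42)

Covered (merged): [-19, -7), [2, 12), [23, 37), [39, 40).
Complement within [-20, 42): [-20, -19), [-7, 2), [12, 23), [37, 39), [40, 42).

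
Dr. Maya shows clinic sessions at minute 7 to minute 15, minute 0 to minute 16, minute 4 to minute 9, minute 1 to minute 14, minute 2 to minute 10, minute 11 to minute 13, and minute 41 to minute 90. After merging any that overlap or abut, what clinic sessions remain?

Sort by start: minute 0 to minute 16, minute 1 to minute 14, minute 2 to minute 10, minute 4 to minute 9, minute 7 to minute 15, minute 11 to minute 13, minute 41 to minute 90.
minute 1 to minute 14 overlaps/touches minute 0 to minute 16 → extend to minute 0 to minute 16.
minute 2 to minute 10 overlaps/touches minute 0 to minute 16 → extend to minute 0 to minute 16.
minute 4 to minute 9 overlaps/touches minute 0 to minute 16 → extend to minute 0 to minute 16.
minute 7 to minute 15 overlaps/touches minute 0 to minute 16 → extend to minute 0 to minute 16.
minute 11 to minute 13 overlaps/touches minute 0 to minute 16 → extend to minute 0 to minute 16.
minute 41 to minute 90 is disjoint → start new block.

minute 0 to minute 16, minute 41 to minute 90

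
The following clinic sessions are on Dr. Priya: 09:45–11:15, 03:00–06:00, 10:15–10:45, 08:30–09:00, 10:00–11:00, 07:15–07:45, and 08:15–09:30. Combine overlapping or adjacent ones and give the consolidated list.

Sort by start: 03:00–06:00, 07:15–07:45, 08:15–09:30, 08:30–09:00, 09:45–11:15, 10:00–11:00, 10:15–10:45.
07:15–07:45 is disjoint → start new block.
08:15–09:30 is disjoint → start new block.
08:30–09:00 overlaps/touches 08:15–09:30 → extend to 08:15–09:30.
09:45–11:15 is disjoint → start new block.
10:00–11:00 overlaps/touches 09:45–11:15 → extend to 09:45–11:15.
10:15–10:45 overlaps/touches 09:45–11:15 → extend to 09:45–11:15.

03:00–06:00, 07:15–07:45, 08:15–09:30, 09:45–11:15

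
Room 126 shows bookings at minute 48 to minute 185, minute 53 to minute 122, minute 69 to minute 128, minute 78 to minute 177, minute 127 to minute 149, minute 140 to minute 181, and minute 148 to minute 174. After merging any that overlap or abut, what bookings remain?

minute 53 to minute 122 overlaps/touches minute 48 to minute 185 → extend to minute 48 to minute 185.
minute 69 to minute 128 overlaps/touches minute 48 to minute 185 → extend to minute 48 to minute 185.
minute 78 to minute 177 overlaps/touches minute 48 to minute 185 → extend to minute 48 to minute 185.
minute 127 to minute 149 overlaps/touches minute 48 to minute 185 → extend to minute 48 to minute 185.
minute 140 to minute 181 overlaps/touches minute 48 to minute 185 → extend to minute 48 to minute 185.
minute 148 to minute 174 overlaps/touches minute 48 to minute 185 → extend to minute 48 to minute 185.

minute 48 to minute 185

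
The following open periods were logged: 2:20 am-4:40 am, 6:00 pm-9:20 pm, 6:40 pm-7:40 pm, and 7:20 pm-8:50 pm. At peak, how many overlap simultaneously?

3

At 7:20 pm, 3 of the intervals are simultaneously active.
No point has more.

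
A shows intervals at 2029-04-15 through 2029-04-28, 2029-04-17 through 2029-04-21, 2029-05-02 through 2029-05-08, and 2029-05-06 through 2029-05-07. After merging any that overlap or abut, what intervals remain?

2029-04-15 through 2029-04-28, 2029-05-02 through 2029-05-08

2029-04-17 through 2029-04-21 overlaps/touches 2029-04-15 through 2029-04-28 → extend to 2029-04-15 through 2029-04-28.
2029-05-02 through 2029-05-08 is disjoint → start new block.
2029-05-06 through 2029-05-07 overlaps/touches 2029-05-02 through 2029-05-08 → extend to 2029-05-02 through 2029-05-08.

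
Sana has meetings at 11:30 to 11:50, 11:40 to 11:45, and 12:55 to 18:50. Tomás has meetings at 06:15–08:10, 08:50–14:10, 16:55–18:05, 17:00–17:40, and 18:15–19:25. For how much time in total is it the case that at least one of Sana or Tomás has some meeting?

12 h 30 min

A, merged: 11:30–11:50, 12:55–18:50.
B, merged: 06:15–08:10, 08:50–14:10, 16:55–18:05, 18:15–19:25.
A ∪ B = 06:15–08:10, 08:50–19:25.
Total: 1 h 55 min + 10 h 35 min = 12 h 30 min.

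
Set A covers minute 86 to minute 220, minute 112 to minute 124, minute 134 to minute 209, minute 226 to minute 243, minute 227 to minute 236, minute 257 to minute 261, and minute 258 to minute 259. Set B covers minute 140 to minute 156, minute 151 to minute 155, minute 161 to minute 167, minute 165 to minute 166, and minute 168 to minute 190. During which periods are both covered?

Merge the first list: minute 86 to minute 220, minute 226 to minute 243, minute 257 to minute 261.
Merge the second list: minute 140 to minute 156, minute 161 to minute 167, minute 168 to minute 190.
minute 86 to minute 220 overlaps B on minute 140 to minute 156, minute 161 to minute 167, minute 168 to minute 190.
minute 226 to minute 243 falls entirely outside B.
minute 257 to minute 261 falls entirely outside B.

minute 140 to minute 156, minute 161 to minute 167, minute 168 to minute 190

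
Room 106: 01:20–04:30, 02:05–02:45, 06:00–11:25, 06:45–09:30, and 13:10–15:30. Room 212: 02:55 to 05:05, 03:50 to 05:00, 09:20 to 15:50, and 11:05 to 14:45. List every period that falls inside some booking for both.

A, merged: 01:20–04:30, 06:00–11:25, 13:10–15:30.
B, merged: 02:55–05:05, 09:20–15:50.
01:20–04:30 overlaps B on 02:55–04:30.
06:00–11:25 overlaps B on 09:20–11:25.
13:10–15:30 overlaps B on 13:10–15:30.

02:55–04:30, 09:20–11:25, 13:10–15:30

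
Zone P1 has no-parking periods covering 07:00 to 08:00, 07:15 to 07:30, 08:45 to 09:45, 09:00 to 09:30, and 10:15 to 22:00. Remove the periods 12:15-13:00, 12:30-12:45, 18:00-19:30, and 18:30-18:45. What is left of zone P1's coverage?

07:00–08:00, 08:45–09:45, 10:15–12:15, 13:00–18:00, 19:30–22:00

First set merges to 07:00–08:00, 08:45–09:45, 10:15–22:00.
Second set merges to 12:15–13:00, 18:00–19:30.
07:00–08:00: nothing removed.
08:45–09:45: nothing removed.
10:15–22:00 \ B = 10:15–12:15, 13:00–18:00, 19:30–22:00.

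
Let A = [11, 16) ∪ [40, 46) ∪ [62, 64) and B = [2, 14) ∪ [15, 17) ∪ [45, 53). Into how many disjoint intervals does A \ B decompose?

3

A \ B = [14, 15), [40, 45), [62, 64).
That is 3 disjoint pieces.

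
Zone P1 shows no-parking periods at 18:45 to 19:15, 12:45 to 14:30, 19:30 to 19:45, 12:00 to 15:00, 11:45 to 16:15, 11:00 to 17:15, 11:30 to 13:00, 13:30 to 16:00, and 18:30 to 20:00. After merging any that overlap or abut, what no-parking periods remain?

11:00–17:15, 18:30–20:00

Sort by start: 11:00–17:15, 11:30–13:00, 11:45–16:15, 12:00–15:00, 12:45–14:30, 13:30–16:00, 18:30–20:00, 18:45–19:15, 19:30–19:45.
11:30–13:00 overlaps/touches 11:00–17:15 → extend to 11:00–17:15.
11:45–16:15 overlaps/touches 11:00–17:15 → extend to 11:00–17:15.
12:00–15:00 overlaps/touches 11:00–17:15 → extend to 11:00–17:15.
12:45–14:30 overlaps/touches 11:00–17:15 → extend to 11:00–17:15.
13:30–16:00 overlaps/touches 11:00–17:15 → extend to 11:00–17:15.
18:30–20:00 is disjoint → start new block.
18:45–19:15 overlaps/touches 18:30–20:00 → extend to 18:30–20:00.
19:30–19:45 overlaps/touches 18:30–20:00 → extend to 18:30–20:00.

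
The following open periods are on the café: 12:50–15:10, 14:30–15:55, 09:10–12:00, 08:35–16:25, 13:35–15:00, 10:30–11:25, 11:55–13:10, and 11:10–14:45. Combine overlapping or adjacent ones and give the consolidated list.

08:35–16:25

Sort by start: 08:35–16:25, 09:10–12:00, 10:30–11:25, 11:10–14:45, 11:55–13:10, 12:50–15:10, 13:35–15:00, 14:30–15:55.
09:10–12:00 overlaps/touches 08:35–16:25 → extend to 08:35–16:25.
10:30–11:25 overlaps/touches 08:35–16:25 → extend to 08:35–16:25.
11:10–14:45 overlaps/touches 08:35–16:25 → extend to 08:35–16:25.
11:55–13:10 overlaps/touches 08:35–16:25 → extend to 08:35–16:25.
12:50–15:10 overlaps/touches 08:35–16:25 → extend to 08:35–16:25.
13:35–15:00 overlaps/touches 08:35–16:25 → extend to 08:35–16:25.
14:30–15:55 overlaps/touches 08:35–16:25 → extend to 08:35–16:25.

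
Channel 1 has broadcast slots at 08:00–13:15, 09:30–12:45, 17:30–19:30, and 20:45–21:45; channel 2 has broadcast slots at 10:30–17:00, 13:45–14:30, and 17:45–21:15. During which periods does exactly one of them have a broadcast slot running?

08:00-10:30, 13:15-17:00, 17:30-17:45, 19:30-20:45, 21:15-21:45

A, merged: 08:00-13:15, 17:30-19:30, 20:45-21:45.
B, merged: 10:30-17:00, 17:45-21:15.
A \ B = 08:00-10:30, 17:30-17:45, 21:15-21:45.
B \ A = 13:15-17:00, 19:30-20:45.
Union of the two gives the symmetric difference.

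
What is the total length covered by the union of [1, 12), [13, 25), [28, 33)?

28

Merged: [1, 12), [13, 25), [28, 33).
Lengths: 11 + 12 + 5 = 28.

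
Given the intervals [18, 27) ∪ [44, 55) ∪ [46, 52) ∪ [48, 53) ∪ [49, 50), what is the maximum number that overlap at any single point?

At 49, 4 of the intervals are simultaneously active.
No point has more.

4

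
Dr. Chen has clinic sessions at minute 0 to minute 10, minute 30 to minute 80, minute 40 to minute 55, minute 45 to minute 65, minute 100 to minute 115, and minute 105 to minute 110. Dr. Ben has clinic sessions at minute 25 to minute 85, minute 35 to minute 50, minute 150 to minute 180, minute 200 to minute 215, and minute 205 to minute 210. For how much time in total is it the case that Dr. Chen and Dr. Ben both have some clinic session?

50 minutes

Merge the first list: minute 0 to minute 10, minute 30 to minute 80, minute 100 to minute 115.
Merge the second list: minute 25 to minute 85, minute 150 to minute 180, minute 200 to minute 215.
A ∩ B = minute 30 to minute 80.
Total: 50 minutes.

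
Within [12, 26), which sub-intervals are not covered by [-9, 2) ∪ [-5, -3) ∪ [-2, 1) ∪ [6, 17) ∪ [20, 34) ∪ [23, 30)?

After merging, the occupied span is [-9, 2), [6, 17), [20, 34).
Uncovered inside [12, 26): [17, 20).

[17, 20)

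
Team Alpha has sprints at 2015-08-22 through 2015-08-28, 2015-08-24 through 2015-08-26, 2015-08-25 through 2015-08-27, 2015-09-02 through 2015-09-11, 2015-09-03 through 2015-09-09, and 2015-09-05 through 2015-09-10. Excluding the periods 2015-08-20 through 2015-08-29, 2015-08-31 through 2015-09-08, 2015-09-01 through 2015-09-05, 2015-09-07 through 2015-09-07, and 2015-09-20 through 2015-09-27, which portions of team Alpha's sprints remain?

A, merged: 2015-08-22 through 2015-08-28, 2015-09-02 through 2015-09-11.
B, merged: 2015-08-20 through 2015-08-29, 2015-08-31 through 2015-09-08, 2015-09-20 through 2015-09-27.
2015-08-22 through 2015-08-28 lies entirely inside B → drops out.
2015-09-02 through 2015-09-11 with B removed leaves 2015-09-09 through 2015-09-11.

2015-09-09 through 2015-09-11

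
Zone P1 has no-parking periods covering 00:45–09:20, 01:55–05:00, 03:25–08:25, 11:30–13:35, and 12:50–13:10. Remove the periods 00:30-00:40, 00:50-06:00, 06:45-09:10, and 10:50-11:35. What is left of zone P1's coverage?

00:45–00:50, 06:00–06:45, 09:10–09:20, 11:35–13:35

A, merged: 00:45–09:20, 11:30–13:35.
00:45–09:20 minus B → 00:45–00:50, 06:00–06:45, 09:10–09:20.
11:30–13:35 minus B → 11:35–13:35.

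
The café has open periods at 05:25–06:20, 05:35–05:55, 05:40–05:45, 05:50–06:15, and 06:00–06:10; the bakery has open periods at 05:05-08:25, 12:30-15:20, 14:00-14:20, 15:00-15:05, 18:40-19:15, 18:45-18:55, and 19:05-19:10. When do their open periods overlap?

05:25-06:20

Merge the first list: 05:25-06:20.
Merge the second list: 05:05-08:25, 12:30-15:20, 18:40-19:15.
05:25-06:20 meets the second set on 05:25-06:20.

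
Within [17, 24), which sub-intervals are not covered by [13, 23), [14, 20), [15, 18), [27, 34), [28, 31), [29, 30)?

[23, 24)

Covered (merged): [13, 23), [27, 34).
Complement within [17, 24): [23, 24).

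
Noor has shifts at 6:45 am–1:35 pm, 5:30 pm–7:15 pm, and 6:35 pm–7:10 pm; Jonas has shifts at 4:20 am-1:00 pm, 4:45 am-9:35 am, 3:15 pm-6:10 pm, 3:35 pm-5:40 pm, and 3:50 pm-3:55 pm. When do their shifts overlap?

6:45 am–1:00 pm, 5:30 pm–6:10 pm

Merge the first list: 6:45 am–1:35 pm, 5:30 pm–7:15 pm.
Merge the second list: 4:20 am–1:00 pm, 3:15 pm–6:10 pm.
6:45 am–1:35 pm ∩ B → 6:45 am–1:00 pm.
5:30 pm–7:15 pm ∩ B → 5:30 pm–6:10 pm.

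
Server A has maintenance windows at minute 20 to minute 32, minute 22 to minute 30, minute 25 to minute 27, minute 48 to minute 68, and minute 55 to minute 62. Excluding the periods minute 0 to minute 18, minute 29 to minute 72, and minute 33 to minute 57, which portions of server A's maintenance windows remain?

A, merged: minute 20 to minute 32, minute 48 to minute 68.
B, merged: minute 0 to minute 18, minute 29 to minute 72.
minute 20 to minute 32 \ B = minute 20 to minute 29.
minute 48 to minute 68: entirely removed.

minute 20 to minute 29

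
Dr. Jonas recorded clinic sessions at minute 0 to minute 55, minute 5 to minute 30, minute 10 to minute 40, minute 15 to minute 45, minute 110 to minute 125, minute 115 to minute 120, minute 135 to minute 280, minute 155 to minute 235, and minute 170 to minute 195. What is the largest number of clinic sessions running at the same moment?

At minute 15, 4 of the intervals are simultaneously active.
No point has more.

4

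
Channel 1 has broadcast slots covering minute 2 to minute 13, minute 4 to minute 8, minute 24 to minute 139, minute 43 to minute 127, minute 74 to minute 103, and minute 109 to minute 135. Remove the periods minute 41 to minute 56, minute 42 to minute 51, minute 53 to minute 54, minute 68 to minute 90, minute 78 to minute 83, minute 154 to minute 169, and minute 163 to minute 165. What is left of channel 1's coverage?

minute 2 to minute 13, minute 24 to minute 41, minute 56 to minute 68, minute 90 to minute 139

First set merges to minute 2 to minute 13, minute 24 to minute 139.
Second set merges to minute 41 to minute 56, minute 68 to minute 90, minute 154 to minute 169.
minute 2 to minute 13: nothing removed.
minute 24 to minute 139 \ B = minute 24 to minute 41, minute 56 to minute 68, minute 90 to minute 139.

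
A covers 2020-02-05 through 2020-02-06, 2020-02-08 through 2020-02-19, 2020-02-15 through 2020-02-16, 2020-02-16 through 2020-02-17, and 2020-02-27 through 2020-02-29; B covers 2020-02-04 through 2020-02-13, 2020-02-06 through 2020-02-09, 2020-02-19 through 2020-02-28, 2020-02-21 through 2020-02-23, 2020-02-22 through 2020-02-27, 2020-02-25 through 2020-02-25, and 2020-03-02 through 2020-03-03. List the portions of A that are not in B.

2020-02-14 through 2020-02-18, 2020-02-29 through 2020-02-29

A, merged: 2020-02-05 through 2020-02-06, 2020-02-08 through 2020-02-19, 2020-02-27 through 2020-02-29.
B, merged: 2020-02-04 through 2020-02-13, 2020-02-19 through 2020-02-28, 2020-03-02 through 2020-03-03.
2020-02-05 through 2020-02-06: fully covered by B → removed.
2020-02-08 through 2020-02-19 minus B → 2020-02-14 through 2020-02-18.
2020-02-27 through 2020-02-29 minus B → 2020-02-29 through 2020-02-29.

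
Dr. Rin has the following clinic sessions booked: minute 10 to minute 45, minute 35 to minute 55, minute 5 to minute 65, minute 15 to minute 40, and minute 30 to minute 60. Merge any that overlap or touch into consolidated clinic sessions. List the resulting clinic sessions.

minute 5 to minute 65

Sort by start: minute 5 to minute 65, minute 10 to minute 45, minute 15 to minute 40, minute 30 to minute 60, minute 35 to minute 55.
minute 10 to minute 45 overlaps/touches minute 5 to minute 65 → extend to minute 5 to minute 65.
minute 15 to minute 40 overlaps/touches minute 5 to minute 65 → extend to minute 5 to minute 65.
minute 30 to minute 60 overlaps/touches minute 5 to minute 65 → extend to minute 5 to minute 65.
minute 35 to minute 55 overlaps/touches minute 5 to minute 65 → extend to minute 5 to minute 65.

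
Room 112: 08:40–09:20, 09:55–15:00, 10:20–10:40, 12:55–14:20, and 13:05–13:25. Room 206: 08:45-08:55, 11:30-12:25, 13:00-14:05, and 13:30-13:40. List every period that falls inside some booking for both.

A, merged: 08:40-09:20, 09:55-15:00.
B, merged: 08:45-08:55, 11:30-12:25, 13:00-14:05.
08:40-09:20 ∩ B → 08:45-08:55.
09:55-15:00 ∩ B → 11:30-12:25, 13:00-14:05.

08:45-08:55, 11:30-12:25, 13:00-14:05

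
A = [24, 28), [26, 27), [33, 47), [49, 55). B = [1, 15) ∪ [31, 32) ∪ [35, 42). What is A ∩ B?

[35, 42)

First set merges to [24, 28), [33, 47), [49, 55).
[24, 28) meets no B interval.
[33, 47) ∩ B → [35, 42).
[49, 55) meets no B interval.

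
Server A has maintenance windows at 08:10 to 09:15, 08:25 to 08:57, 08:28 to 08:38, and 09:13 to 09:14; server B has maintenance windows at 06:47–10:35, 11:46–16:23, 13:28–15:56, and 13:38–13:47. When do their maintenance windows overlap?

A, merged: 08:10–09:15.
B, merged: 06:47–10:35, 11:46–16:23.
08:10–09:15 meets the second set on 08:10–09:15.

08:10–09:15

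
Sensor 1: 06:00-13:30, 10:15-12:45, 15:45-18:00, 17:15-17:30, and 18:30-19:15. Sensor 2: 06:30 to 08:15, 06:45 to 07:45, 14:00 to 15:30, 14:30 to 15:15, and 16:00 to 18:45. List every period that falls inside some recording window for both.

A, merged: 06:00–13:30, 15:45–18:00, 18:30–19:15.
B, merged: 06:30–08:15, 14:00–15:30, 16:00–18:45.
06:00–13:30 overlaps B on 06:30–08:15.
15:45–18:00 overlaps B on 16:00–18:00.
18:30–19:15 overlaps B on 18:30–18:45.

06:30–08:15, 16:00–18:00, 18:30–18:45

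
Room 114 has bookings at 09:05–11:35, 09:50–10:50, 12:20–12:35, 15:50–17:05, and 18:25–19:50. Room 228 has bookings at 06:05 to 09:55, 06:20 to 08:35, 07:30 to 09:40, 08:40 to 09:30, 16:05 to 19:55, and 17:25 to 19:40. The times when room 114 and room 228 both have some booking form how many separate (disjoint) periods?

3

A, merged: 09:05-11:35, 12:20-12:35, 15:50-17:05, 18:25-19:50.
B, merged: 06:05-09:55, 16:05-19:55.
A ∩ B = 09:05-09:55, 16:05-17:05, 18:25-19:50.
That is 3 disjoint pieces.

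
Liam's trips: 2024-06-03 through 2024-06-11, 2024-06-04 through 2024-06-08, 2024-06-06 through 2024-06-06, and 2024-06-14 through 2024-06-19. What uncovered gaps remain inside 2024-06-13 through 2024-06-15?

Covered (merged): 2024-06-03 through 2024-06-11, 2024-06-14 through 2024-06-19.
Uncovered inside 2024-06-13 through 2024-06-15: 2024-06-13 through 2024-06-13.

2024-06-13 through 2024-06-13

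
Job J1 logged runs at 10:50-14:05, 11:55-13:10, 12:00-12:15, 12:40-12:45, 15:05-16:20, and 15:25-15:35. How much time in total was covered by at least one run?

4 h 30 min

Merged: 10:50–14:05, 15:05–16:20.
Lengths: 3 h 15 min + 1 h 15 min = 4 h 30 min.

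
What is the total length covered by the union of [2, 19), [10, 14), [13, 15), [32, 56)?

Merged: [2, 19), [32, 56).
Lengths: 17 + 24 = 41.

41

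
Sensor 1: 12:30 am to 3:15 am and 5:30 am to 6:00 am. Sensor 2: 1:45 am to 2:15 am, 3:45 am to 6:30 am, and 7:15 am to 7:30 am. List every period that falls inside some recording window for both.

12:30 am-3:15 am overlaps B on 1:45 am-2:15 am.
5:30 am-6:00 am overlaps B on 5:30 am-6:00 am.

1:45 am-2:15 am, 5:30 am-6:00 am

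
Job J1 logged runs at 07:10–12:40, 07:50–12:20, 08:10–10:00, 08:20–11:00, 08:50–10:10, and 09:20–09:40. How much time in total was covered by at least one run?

Merged: 07:10–12:40.
Length: 5 h 30 min.

5 h 30 min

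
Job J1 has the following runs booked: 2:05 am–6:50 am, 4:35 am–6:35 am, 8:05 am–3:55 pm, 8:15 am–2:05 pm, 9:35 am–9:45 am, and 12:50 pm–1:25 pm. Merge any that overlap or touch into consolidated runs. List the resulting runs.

4:35 am–6:35 am overlaps/touches 2:05 am–6:50 am → extend to 2:05 am–6:50 am.
8:05 am–3:55 pm is disjoint → start new block.
8:15 am–2:05 pm overlaps/touches 8:05 am–3:55 pm → extend to 8:05 am–3:55 pm.
9:35 am–9:45 am overlaps/touches 8:05 am–3:55 pm → extend to 8:05 am–3:55 pm.
12:50 pm–1:25 pm overlaps/touches 8:05 am–3:55 pm → extend to 8:05 am–3:55 pm.

2:05 am–6:50 am, 8:05 am–3:55 pm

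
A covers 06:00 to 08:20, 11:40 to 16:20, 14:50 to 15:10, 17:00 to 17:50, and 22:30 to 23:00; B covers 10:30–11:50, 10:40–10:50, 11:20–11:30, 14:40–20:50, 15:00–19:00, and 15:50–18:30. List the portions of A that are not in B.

A, merged: 06:00–08:20, 11:40–16:20, 17:00–17:50, 22:30–23:00.
B, merged: 10:30–11:50, 14:40–20:50.
06:00–08:20: nothing removed.
11:40–16:20 \ B = 11:50–14:40.
17:00–17:50: entirely removed.
22:30–23:00: nothing removed.

06:00–08:20, 11:50–14:40, 22:30–23:00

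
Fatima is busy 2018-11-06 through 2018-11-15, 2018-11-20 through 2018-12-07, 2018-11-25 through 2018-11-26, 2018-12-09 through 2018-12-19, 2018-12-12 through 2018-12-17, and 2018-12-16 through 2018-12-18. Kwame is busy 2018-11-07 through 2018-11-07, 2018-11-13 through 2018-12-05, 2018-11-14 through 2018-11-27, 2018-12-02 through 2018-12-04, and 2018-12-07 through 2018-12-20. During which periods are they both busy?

A, merged: 2018-11-06 through 2018-11-15, 2018-11-20 through 2018-12-07, 2018-12-09 through 2018-12-19.
B, merged: 2018-11-07 through 2018-11-07, 2018-11-13 through 2018-12-05, 2018-12-07 through 2018-12-20.
2018-11-06 through 2018-11-15 meets the second set on 2018-11-07 through 2018-11-07, 2018-11-13 through 2018-11-15.
2018-11-20 through 2018-12-07 meets the second set on 2018-11-20 through 2018-12-05, 2018-12-07 through 2018-12-07.
2018-12-09 through 2018-12-19 meets the second set on 2018-12-09 through 2018-12-19.

2018-11-07 through 2018-11-07, 2018-11-13 through 2018-11-15, 2018-11-20 through 2018-12-05, 2018-12-07 through 2018-12-07, 2018-12-09 through 2018-12-19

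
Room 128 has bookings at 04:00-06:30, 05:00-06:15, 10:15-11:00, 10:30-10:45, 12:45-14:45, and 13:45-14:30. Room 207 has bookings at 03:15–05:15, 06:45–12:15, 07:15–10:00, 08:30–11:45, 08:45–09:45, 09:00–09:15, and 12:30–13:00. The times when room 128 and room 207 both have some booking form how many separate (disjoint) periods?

3

First set merges to 04:00–06:30, 10:15–11:00, 12:45–14:45.
Second set merges to 03:15–05:15, 06:45–12:15, 12:30–13:00.
A ∩ B = 04:00–05:15, 10:15–11:00, 12:45–13:00.
That is 3 disjoint pieces.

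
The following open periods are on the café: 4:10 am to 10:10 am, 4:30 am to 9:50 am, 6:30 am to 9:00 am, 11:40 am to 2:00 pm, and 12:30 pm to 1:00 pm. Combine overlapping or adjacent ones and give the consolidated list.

4:10 am–10:10 am, 11:40 am–2:00 pm

4:30 am–9:50 am overlaps/touches 4:10 am–10:10 am → extend to 4:10 am–10:10 am.
6:30 am–9:00 am overlaps/touches 4:10 am–10:10 am → extend to 4:10 am–10:10 am.
11:40 am–2:00 pm is disjoint → start new block.
12:30 pm–1:00 pm overlaps/touches 11:40 am–2:00 pm → extend to 11:40 am–2:00 pm.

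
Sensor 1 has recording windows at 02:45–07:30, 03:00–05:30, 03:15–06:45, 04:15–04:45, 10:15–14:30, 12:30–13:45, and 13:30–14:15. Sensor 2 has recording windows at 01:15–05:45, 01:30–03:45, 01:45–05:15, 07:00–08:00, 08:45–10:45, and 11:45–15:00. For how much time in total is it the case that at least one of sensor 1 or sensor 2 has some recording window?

Merge the first list: 02:45–07:30, 10:15–14:30.
Merge the second list: 01:15–05:45, 07:00–08:00, 08:45–10:45, 11:45–15:00.
A ∪ B = 01:15–08:00, 08:45–15:00.
Total: 6 h 45 min + 6 h 15 min = 13 h.

13 h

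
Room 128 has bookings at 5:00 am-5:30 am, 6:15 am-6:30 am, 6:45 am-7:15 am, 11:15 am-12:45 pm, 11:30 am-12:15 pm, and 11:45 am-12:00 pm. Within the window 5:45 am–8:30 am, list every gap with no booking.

The merged coverage is 5:00 am–5:30 am, 6:15 am–6:30 am, 6:45 am–7:15 am, 11:15 am–12:45 pm.
Uncovered inside 5:45 am–8:30 am: 5:45 am–6:15 am, 6:30 am–6:45 am, 7:15 am–8:30 am.

5:45 am–6:15 am, 6:30 am–6:45 am, 7:15 am–8:30 am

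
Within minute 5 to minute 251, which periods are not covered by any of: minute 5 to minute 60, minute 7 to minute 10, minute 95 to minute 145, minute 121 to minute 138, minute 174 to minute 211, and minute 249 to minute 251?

After merging, the occupied span is minute 5 to minute 60, minute 95 to minute 145, minute 174 to minute 211, minute 249 to minute 251.
Uncovered inside minute 5 to minute 251: minute 60 to minute 95, minute 145 to minute 174, minute 211 to minute 249.

minute 60 to minute 95, minute 145 to minute 174, minute 211 to minute 249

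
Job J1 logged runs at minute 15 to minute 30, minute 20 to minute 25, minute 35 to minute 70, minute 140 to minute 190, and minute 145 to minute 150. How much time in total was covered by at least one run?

100 minutes

Merged: minute 15 to minute 30, minute 35 to minute 70, minute 140 to minute 190.
Lengths: 15 minutes + 35 minutes + 50 minutes = 100 minutes.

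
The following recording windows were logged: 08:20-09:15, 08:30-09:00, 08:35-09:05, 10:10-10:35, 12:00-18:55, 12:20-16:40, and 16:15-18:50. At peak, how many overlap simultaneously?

At 08:35, 3 of the intervals are simultaneously active.
No point has more.

3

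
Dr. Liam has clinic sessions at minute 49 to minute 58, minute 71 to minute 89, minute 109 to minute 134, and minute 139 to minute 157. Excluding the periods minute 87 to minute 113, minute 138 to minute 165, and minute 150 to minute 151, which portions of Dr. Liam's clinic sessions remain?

Second set merges to minute 87 to minute 113, minute 138 to minute 165.
minute 49 to minute 58: no B overlap → unchanged.
minute 71 to minute 89 minus B → minute 71 to minute 87.
minute 109 to minute 134 minus B → minute 113 to minute 134.
minute 139 to minute 157: fully covered by B → removed.

minute 49 to minute 58, minute 71 to minute 87, minute 113 to minute 134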